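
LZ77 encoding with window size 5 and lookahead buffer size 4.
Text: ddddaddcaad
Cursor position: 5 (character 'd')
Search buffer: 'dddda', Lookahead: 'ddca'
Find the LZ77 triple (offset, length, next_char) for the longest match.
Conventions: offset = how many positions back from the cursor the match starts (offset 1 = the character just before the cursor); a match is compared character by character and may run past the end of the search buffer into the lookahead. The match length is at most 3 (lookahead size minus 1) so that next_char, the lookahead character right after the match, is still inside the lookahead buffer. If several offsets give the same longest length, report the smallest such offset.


Try each offset into the search buffer:
  offset=1 (pos 4, char 'a'): match length 0
  offset=2 (pos 3, char 'd'): match length 1
  offset=3 (pos 2, char 'd'): match length 2
  offset=4 (pos 1, char 'd'): match length 2
  offset=5 (pos 0, char 'd'): match length 2
Longest match has length 2, found at offsets 3, 4, 5; take the smallest, offset 3.
next_char = character at position 5 + 2 = 7 -> 'c'

Best match: offset=3, length=2 (matching 'dd' starting at position 2)
LZ77 triple: (3, 2, 'c')


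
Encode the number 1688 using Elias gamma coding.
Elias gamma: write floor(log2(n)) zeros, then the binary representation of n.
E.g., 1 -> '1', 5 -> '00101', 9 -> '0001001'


num_bits = floor(log2(1688)) + 1 = 11
leading_zeros = num_bits - 1 = 10
binary(1688) = 11010011000

Elias gamma(1688) = '0000000000' + '11010011000' = 000000000011010011000 (21 bits)


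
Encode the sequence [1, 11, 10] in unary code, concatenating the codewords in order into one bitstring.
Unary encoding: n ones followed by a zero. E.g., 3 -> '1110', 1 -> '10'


Encode each number as n ones followed by a terminating 0:
  1 -> 10 (2 bits)
  11 -> 111111111110 (12 bits)
  10 -> 11111111110 (11 bits)
Total length = 2 + 12 + 11 = 25 bits.

Unary([1, 11, 10]) = 1011111111111011111111110 (25 bits)


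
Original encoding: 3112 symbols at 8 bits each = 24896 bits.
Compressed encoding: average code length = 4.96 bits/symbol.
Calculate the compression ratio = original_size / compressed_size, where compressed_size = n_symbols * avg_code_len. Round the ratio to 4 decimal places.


original_size = n_symbols * orig_bits = 3112 * 8 = 24896 bits
compressed_size = n_symbols * avg_code_len = 3112 * 4.96 = 15435.52 bits
ratio = original_size / compressed_size = 24896 / 15435.52 = 1.6129

Compression ratio = 1.6129


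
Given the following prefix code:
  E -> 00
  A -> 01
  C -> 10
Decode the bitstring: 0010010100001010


Decoding step by step:
Bits 00 -> E
Bits 10 -> C
Bits 01 -> A
Bits 01 -> A
Bits 00 -> E
Bits 00 -> E
Bits 10 -> C
Bits 10 -> C


Decoded message: ECAAEECC


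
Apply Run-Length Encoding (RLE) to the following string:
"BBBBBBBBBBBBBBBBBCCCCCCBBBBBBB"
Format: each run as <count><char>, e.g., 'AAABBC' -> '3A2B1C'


Scanning runs left to right:
  i=0: run of 'B' x 17 -> '17B'
  i=17: run of 'C' x 6 -> '6C'
  i=23: run of 'B' x 7 -> '7B'

RLE = 17B6C7B


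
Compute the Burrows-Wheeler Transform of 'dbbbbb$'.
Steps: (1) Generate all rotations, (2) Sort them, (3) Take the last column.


Rotations (sorted):
  0: $dbbbbb -> last char: b
  1: b$dbbbb -> last char: b
  2: bb$dbbb -> last char: b
  3: bbb$dbb -> last char: b
  4: bbbb$db -> last char: b
  5: bbbbb$d -> last char: d
  6: dbbbbb$ -> last char: $


BWT = bbbbbd$


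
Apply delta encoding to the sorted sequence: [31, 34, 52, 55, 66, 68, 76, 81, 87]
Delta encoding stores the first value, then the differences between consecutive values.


First value: 31
Deltas:
  34 - 31 = 3
  52 - 34 = 18
  55 - 52 = 3
  66 - 55 = 11
  68 - 66 = 2
  76 - 68 = 8
  81 - 76 = 5
  87 - 81 = 6


Delta encoded: [31, 3, 18, 3, 11, 2, 8, 5, 6]


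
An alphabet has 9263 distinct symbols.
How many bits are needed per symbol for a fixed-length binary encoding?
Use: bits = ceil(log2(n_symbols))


log2(9263) = 13.1773
Bracket: 2^13 = 8192 < 9263 <= 2^14 = 16384
So ceil(log2(9263)) = 14

bits = ceil(log2(9263)) = ceil(13.1773) = 14 bits


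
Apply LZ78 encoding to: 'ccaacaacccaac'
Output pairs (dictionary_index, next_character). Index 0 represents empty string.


LZ78 encoding steps:
Dictionary: {0: ''}
Step 1: w='' (idx 0), next='c' -> output (0, 'c'), add 'c' as idx 1
Step 2: w='c' (idx 1), next='a' -> output (1, 'a'), add 'ca' as idx 2
Step 3: w='' (idx 0), next='a' -> output (0, 'a'), add 'a' as idx 3
Step 4: w='ca' (idx 2), next='a' -> output (2, 'a'), add 'caa' as idx 4
Step 5: w='c' (idx 1), next='c' -> output (1, 'c'), add 'cc' as idx 5
Step 6: w='caa' (idx 4), next='c' -> output (4, 'c'), add 'caac' as idx 6


Encoded: [(0, 'c'), (1, 'a'), (0, 'a'), (2, 'a'), (1, 'c'), (4, 'c')]


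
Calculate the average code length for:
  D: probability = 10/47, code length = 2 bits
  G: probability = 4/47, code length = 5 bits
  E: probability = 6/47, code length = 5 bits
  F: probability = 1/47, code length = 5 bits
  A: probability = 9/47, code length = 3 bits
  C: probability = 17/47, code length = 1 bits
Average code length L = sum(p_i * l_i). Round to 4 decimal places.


Weighted contributions p_i * l_i:
  D: (10/47) * 2 = 20/47
  G: (4/47) * 5 = 20/47
  E: (6/47) * 5 = 30/47
  F: (1/47) * 5 = 5/47
  A: (9/47) * 3 = 27/47
  C: (17/47) * 1 = 17/47
Sum = (20 + 20 + 30 + 5 + 27 + 17)/47 = 119/47

L = 119/47 = 2.5319 bits/symbol


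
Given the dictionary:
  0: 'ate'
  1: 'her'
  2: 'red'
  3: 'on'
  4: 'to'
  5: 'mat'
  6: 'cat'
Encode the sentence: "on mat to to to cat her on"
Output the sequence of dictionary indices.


Look up each word in the dictionary:
  'on' -> 3
  'mat' -> 5
  'to' -> 4
  'to' -> 4
  'to' -> 4
  'cat' -> 6
  'her' -> 1
  'on' -> 3

Encoded: [3, 5, 4, 4, 4, 6, 1, 3]


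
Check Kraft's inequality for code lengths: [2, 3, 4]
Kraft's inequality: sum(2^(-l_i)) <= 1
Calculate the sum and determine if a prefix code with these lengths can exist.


Sum = 2^(-2) + 2^(-3) + 2^(-4)
    = 0.25 + 0.125 + 0.0625
    = 7/16 = 0.4375
Since 0.4375 <= 1, Kraft's inequality IS satisfied.
A prefix code with these lengths CAN exist.

Kraft sum = 0.4375. Satisfied.


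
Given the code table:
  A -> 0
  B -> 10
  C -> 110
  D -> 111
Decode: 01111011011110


Decoding:
0 -> A
111 -> D
10 -> B
110 -> C
111 -> D
10 -> B


Result: ADBCDB


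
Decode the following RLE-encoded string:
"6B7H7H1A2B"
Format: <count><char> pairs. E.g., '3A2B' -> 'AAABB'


Expanding each <count><char> pair:
  6B -> 'BBBBBB'
  7H -> 'HHHHHHH'
  7H -> 'HHHHHHH'
  1A -> 'A'
  2B -> 'BB'

Decoded = BBBBBBHHHHHHHHHHHHHHABB


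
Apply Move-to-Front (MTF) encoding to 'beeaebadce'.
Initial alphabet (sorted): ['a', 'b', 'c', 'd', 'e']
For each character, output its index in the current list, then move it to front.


MTF encoding:
'b': index 1 in ['a', 'b', 'c', 'd', 'e'] -> ['b', 'a', 'c', 'd', 'e']
'e': index 4 in ['b', 'a', 'c', 'd', 'e'] -> ['e', 'b', 'a', 'c', 'd']
'e': index 0 in ['e', 'b', 'a', 'c', 'd'] -> ['e', 'b', 'a', 'c', 'd']
'a': index 2 in ['e', 'b', 'a', 'c', 'd'] -> ['a', 'e', 'b', 'c', 'd']
'e': index 1 in ['a', 'e', 'b', 'c', 'd'] -> ['e', 'a', 'b', 'c', 'd']
'b': index 2 in ['e', 'a', 'b', 'c', 'd'] -> ['b', 'e', 'a', 'c', 'd']
'a': index 2 in ['b', 'e', 'a', 'c', 'd'] -> ['a', 'b', 'e', 'c', 'd']
'd': index 4 in ['a', 'b', 'e', 'c', 'd'] -> ['d', 'a', 'b', 'e', 'c']
'c': index 4 in ['d', 'a', 'b', 'e', 'c'] -> ['c', 'd', 'a', 'b', 'e']
'e': index 4 in ['c', 'd', 'a', 'b', 'e'] -> ['e', 'c', 'd', 'a', 'b']


Output: [1, 4, 0, 2, 1, 2, 2, 4, 4, 4]


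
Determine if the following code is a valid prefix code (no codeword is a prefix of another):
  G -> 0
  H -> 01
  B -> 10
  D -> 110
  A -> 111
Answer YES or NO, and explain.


Checking each pair (does one codeword prefix another?):
  G='0' vs H='01': prefix -- VIOLATION

NO -- this is NOT a valid prefix code. G (0) is a prefix of H (01).


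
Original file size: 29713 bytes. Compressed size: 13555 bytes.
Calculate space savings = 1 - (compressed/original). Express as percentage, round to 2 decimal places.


ratio = compressed/original = 13555/29713 = 0.456198
savings = 1 - ratio = 1 - 0.456198 = 0.543802
as a percentage: 0.543802 * 100 = 54.38%

Space savings = 1 - 13555/29713 = 54.38%


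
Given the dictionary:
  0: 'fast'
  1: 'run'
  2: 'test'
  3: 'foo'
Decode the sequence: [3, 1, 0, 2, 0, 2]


Look up each index in the dictionary:
  3 -> 'foo'
  1 -> 'run'
  0 -> 'fast'
  2 -> 'test'
  0 -> 'fast'
  2 -> 'test'

Decoded: "foo run fast test fast test"


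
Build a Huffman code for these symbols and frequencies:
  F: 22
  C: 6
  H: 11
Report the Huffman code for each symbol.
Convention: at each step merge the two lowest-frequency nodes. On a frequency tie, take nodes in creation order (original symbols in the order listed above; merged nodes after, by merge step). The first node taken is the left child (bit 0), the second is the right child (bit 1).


Huffman tree construction:
Step 1: Merge C(6) + H(11) = 17
Step 2: Merge (C+H)(17) + F(22) = 39
Read each symbol's code off the tree from the root (left child = 0, right child = 1).

Codes:
  F: 1 (length 1)
  C: 00 (length 2)
  H: 01 (length 2)
Average code length: 56/39 = 1.4359 bits/symbol


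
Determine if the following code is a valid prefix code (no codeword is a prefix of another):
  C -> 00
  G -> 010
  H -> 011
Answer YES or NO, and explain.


Checking each pair (does one codeword prefix another?):
  C='00' vs G='010': no prefix
  C='00' vs H='011': no prefix
  G='010' vs C='00': no prefix
  G='010' vs H='011': no prefix
  H='011' vs C='00': no prefix
  H='011' vs G='010': no prefix
No violation found over all pairs.

YES -- this is a valid prefix code. No codeword is a prefix of any other codeword.


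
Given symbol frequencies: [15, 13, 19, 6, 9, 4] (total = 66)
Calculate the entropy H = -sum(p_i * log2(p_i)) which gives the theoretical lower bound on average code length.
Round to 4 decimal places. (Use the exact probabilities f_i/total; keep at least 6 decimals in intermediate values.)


Per-symbol terms -p_i * log2(p_i) with p_i = f_i/66:
  p = 15/66 = 0.227273: log2(p) = -2.137504, -p*log2(p) = 0.485796
  p = 13/66 = 0.196970: log2(p) = -2.343954, -p*log2(p) = 0.461688
  p = 19/66 = 0.287879: log2(p) = -1.796467, -p*log2(p) = 0.517165
  p = 6/66 = 0.090909: log2(p) = -3.459432, -p*log2(p) = 0.314494
  p = 9/66 = 0.136364: log2(p) = -2.874469, -p*log2(p) = 0.391973
  p = 4/66 = 0.060606: log2(p) = -4.044394, -p*log2(p) = 0.245115
H = 0.485796 + 0.461688 + 0.517165 + 0.314494 + 0.391973 + 0.245115 = 2.416231

H = 2.4162 bits/symbol


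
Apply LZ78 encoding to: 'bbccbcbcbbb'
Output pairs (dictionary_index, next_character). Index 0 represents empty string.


LZ78 encoding steps:
Dictionary: {0: ''}
Step 1: w='' (idx 0), next='b' -> output (0, 'b'), add 'b' as idx 1
Step 2: w='b' (idx 1), next='c' -> output (1, 'c'), add 'bc' as idx 2
Step 3: w='' (idx 0), next='c' -> output (0, 'c'), add 'c' as idx 3
Step 4: w='bc' (idx 2), next='b' -> output (2, 'b'), add 'bcb' as idx 4
Step 5: w='c' (idx 3), next='b' -> output (3, 'b'), add 'cb' as idx 5
Step 6: w='b' (idx 1), next='b' -> output (1, 'b'), add 'bb' as idx 6


Encoded: [(0, 'b'), (1, 'c'), (0, 'c'), (2, 'b'), (3, 'b'), (1, 'b')]


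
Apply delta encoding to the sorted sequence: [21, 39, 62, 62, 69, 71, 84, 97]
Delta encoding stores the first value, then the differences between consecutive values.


First value: 21
Deltas:
  39 - 21 = 18
  62 - 39 = 23
  62 - 62 = 0
  69 - 62 = 7
  71 - 69 = 2
  84 - 71 = 13
  97 - 84 = 13


Delta encoded: [21, 18, 23, 0, 7, 2, 13, 13]


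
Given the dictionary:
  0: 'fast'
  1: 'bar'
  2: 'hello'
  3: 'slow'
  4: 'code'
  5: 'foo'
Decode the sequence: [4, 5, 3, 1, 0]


Look up each index in the dictionary:
  4 -> 'code'
  5 -> 'foo'
  3 -> 'slow'
  1 -> 'bar'
  0 -> 'fast'

Decoded: "code foo slow bar fast"


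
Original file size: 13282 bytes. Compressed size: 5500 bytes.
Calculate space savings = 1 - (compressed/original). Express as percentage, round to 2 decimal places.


ratio = compressed/original = 5500/13282 = 0.414094
savings = 1 - ratio = 1 - 0.414094 = 0.585906
as a percentage: 0.585906 * 100 = 58.59%

Space savings = 1 - 5500/13282 = 58.59%


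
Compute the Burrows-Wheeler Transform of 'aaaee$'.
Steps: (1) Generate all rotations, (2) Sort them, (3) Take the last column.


Rotations (sorted):
  0: $aaaee -> last char: e
  1: aaaee$ -> last char: $
  2: aaee$a -> last char: a
  3: aee$aa -> last char: a
  4: e$aaae -> last char: e
  5: ee$aaa -> last char: a


BWT = e$aaea


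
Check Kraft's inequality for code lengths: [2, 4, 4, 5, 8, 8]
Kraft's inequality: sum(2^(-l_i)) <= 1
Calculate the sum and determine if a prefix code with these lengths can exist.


Sum = 2^(-2) + 2^(-4) + 2^(-4) + 2^(-5) + 2^(-8) + 2^(-8)
    = 0.25 + 0.0625 + 0.0625 + 0.03125 + 0.00390625 + 0.00390625
    = 106/256 = 0.4140625
Since 0.4140625 <= 1, Kraft's inequality IS satisfied.
A prefix code with these lengths CAN exist.

Kraft sum = 0.4140625. Satisfied.


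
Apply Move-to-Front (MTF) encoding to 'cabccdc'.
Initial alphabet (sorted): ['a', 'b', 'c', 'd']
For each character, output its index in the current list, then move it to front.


MTF encoding:
'c': index 2 in ['a', 'b', 'c', 'd'] -> ['c', 'a', 'b', 'd']
'a': index 1 in ['c', 'a', 'b', 'd'] -> ['a', 'c', 'b', 'd']
'b': index 2 in ['a', 'c', 'b', 'd'] -> ['b', 'a', 'c', 'd']
'c': index 2 in ['b', 'a', 'c', 'd'] -> ['c', 'b', 'a', 'd']
'c': index 0 in ['c', 'b', 'a', 'd'] -> ['c', 'b', 'a', 'd']
'd': index 3 in ['c', 'b', 'a', 'd'] -> ['d', 'c', 'b', 'a']
'c': index 1 in ['d', 'c', 'b', 'a'] -> ['c', 'd', 'b', 'a']


Output: [2, 1, 2, 2, 0, 3, 1]


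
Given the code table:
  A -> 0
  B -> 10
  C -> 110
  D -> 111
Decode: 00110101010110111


Decoding:
0 -> A
0 -> A
110 -> C
10 -> B
10 -> B
10 -> B
110 -> C
111 -> D


Result: AACBBBCD


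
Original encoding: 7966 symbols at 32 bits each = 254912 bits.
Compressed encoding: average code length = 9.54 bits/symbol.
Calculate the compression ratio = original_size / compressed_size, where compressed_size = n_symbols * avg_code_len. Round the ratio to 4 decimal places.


original_size = n_symbols * orig_bits = 7966 * 32 = 254912 bits
compressed_size = n_symbols * avg_code_len = 7966 * 9.54 = 75995.64 bits
ratio = original_size / compressed_size = 254912 / 75995.64 = 3.3543

Compression ratio = 3.3543


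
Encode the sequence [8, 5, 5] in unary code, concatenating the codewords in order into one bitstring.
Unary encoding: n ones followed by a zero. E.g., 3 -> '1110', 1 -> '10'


Encode each number as n ones followed by a terminating 0:
  8 -> 111111110 (9 bits)
  5 -> 111110 (6 bits)
  5 -> 111110 (6 bits)
Total length = 9 + 6 + 6 = 21 bits.

Unary([8, 5, 5]) = 111111110111110111110 (21 bits)


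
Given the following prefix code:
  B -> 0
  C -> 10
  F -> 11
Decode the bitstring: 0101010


Decoding step by step:
Bits 0 -> B
Bits 10 -> C
Bits 10 -> C
Bits 10 -> C


Decoded message: BCCC


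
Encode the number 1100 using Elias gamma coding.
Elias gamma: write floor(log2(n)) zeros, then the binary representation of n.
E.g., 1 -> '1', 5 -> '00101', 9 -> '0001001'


num_bits = floor(log2(1100)) + 1 = 11
leading_zeros = num_bits - 1 = 10
binary(1100) = 10001001100

Elias gamma(1100) = '0000000000' + '10001001100' = 000000000010001001100 (21 bits)


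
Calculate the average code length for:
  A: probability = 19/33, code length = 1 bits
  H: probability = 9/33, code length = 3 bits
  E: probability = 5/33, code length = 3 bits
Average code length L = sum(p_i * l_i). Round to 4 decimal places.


Weighted contributions p_i * l_i:
  A: (19/33) * 1 = 19/33
  H: (9/33) * 3 = 27/33
  E: (5/33) * 3 = 15/33
Sum = (19 + 27 + 15)/33 = 61/33

L = 61/33 = 1.8485 bits/symbol


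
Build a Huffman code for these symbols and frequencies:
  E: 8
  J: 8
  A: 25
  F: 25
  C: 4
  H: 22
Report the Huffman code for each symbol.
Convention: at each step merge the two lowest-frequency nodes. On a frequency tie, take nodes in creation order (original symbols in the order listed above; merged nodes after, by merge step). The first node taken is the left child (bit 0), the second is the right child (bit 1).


Huffman tree construction:
Step 1: Merge C(4) + E(8) = 12
Step 2: Merge J(8) + (C+E)(12) = 20
Step 3: Merge (J+(C+E))(20) + H(22) = 42
Step 4: Merge A(25) + F(25) = 50
Step 5: Merge ((J+(C+E))+H)(42) + (A+F)(50) = 92
Read each symbol's code off the tree from the root (left child = 0, right child = 1).

Codes:
  E: 0011 (length 4)
  J: 000 (length 3)
  A: 10 (length 2)
  F: 11 (length 2)
  C: 0010 (length 4)
  H: 01 (length 2)
Average code length: 216/92 = 2.3478 bits/symbol


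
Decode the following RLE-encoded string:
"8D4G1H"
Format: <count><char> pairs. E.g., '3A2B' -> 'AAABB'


Expanding each <count><char> pair:
  8D -> 'DDDDDDDD'
  4G -> 'GGGG'
  1H -> 'H'

Decoded = DDDDDDDDGGGGH


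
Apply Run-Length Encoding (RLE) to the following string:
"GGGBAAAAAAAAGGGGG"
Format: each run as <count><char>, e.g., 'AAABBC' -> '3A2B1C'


Scanning runs left to right:
  i=0: run of 'G' x 3 -> '3G'
  i=3: run of 'B' x 1 -> '1B'
  i=4: run of 'A' x 8 -> '8A'
  i=12: run of 'G' x 5 -> '5G'

RLE = 3G1B8A5G


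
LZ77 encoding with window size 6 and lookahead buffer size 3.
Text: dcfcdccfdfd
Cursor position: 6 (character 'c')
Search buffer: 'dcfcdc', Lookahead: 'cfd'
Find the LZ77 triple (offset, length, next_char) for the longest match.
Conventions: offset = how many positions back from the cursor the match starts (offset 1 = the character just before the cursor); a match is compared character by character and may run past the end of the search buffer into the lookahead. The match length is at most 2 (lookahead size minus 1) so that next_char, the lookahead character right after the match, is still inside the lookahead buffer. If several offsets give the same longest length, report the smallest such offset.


Try each offset into the search buffer:
  offset=1 (pos 5, char 'c'): match length 1
  offset=2 (pos 4, char 'd'): match length 0
  offset=3 (pos 3, char 'c'): match length 1
  offset=4 (pos 2, char 'f'): match length 0
  offset=5 (pos 1, char 'c'): match length 2
  offset=6 (pos 0, char 'd'): match length 0
Longest match has length 2 at offset 5.
next_char = character at position 6 + 2 = 8 -> 'd'

Best match: offset=5, length=2 (matching 'cf' starting at position 1)
LZ77 triple: (5, 2, 'd')


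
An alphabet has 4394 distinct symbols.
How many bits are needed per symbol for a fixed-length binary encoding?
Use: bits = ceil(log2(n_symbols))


log2(4394) = 12.1013
Bracket: 2^12 = 4096 < 4394 <= 2^13 = 8192
So ceil(log2(4394)) = 13

bits = ceil(log2(4394)) = ceil(12.1013) = 13 bits


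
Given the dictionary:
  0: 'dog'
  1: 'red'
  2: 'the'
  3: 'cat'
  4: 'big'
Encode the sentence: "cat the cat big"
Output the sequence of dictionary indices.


Look up each word in the dictionary:
  'cat' -> 3
  'the' -> 2
  'cat' -> 3
  'big' -> 4

Encoded: [3, 2, 3, 4]


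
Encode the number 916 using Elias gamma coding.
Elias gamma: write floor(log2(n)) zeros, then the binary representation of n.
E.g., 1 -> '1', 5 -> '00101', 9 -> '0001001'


num_bits = floor(log2(916)) + 1 = 10
leading_zeros = num_bits - 1 = 9
binary(916) = 1110010100

Elias gamma(916) = '000000000' + '1110010100' = 0000000001110010100 (19 bits)


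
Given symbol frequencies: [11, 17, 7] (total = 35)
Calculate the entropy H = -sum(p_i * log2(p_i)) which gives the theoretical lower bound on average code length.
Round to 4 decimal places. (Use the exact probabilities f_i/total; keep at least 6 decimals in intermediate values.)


Per-symbol terms -p_i * log2(p_i) with p_i = f_i/35:
  p = 11/35 = 0.314286: log2(p) = -1.669851, -p*log2(p) = 0.524810
  p = 17/35 = 0.485714: log2(p) = -1.041820, -p*log2(p) = 0.506027
  p = 7/35 = 0.200000: log2(p) = -2.321928, -p*log2(p) = 0.464386
H = 0.524810 + 0.506027 + 0.464386 = 1.495223

H = 1.4952 bits/symbol


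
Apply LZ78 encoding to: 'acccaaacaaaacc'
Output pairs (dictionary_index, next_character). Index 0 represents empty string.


LZ78 encoding steps:
Dictionary: {0: ''}
Step 1: w='' (idx 0), next='a' -> output (0, 'a'), add 'a' as idx 1
Step 2: w='' (idx 0), next='c' -> output (0, 'c'), add 'c' as idx 2
Step 3: w='c' (idx 2), next='c' -> output (2, 'c'), add 'cc' as idx 3
Step 4: w='a' (idx 1), next='a' -> output (1, 'a'), add 'aa' as idx 4
Step 5: w='a' (idx 1), next='c' -> output (1, 'c'), add 'ac' as idx 5
Step 6: w='aa' (idx 4), next='a' -> output (4, 'a'), add 'aaa' as idx 6
Step 7: w='ac' (idx 5), next='c' -> output (5, 'c'), add 'acc' as idx 7


Encoded: [(0, 'a'), (0, 'c'), (2, 'c'), (1, 'a'), (1, 'c'), (4, 'a'), (5, 'c')]


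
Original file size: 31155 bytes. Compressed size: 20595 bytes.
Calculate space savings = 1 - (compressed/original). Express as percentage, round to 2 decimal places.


ratio = compressed/original = 20595/31155 = 0.66105
savings = 1 - ratio = 1 - 0.66105 = 0.33895
as a percentage: 0.33895 * 100 = 33.9%

Space savings = 1 - 20595/31155 = 33.9%


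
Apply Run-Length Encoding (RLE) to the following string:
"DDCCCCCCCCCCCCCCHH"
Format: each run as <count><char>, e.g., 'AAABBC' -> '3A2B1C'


Scanning runs left to right:
  i=0: run of 'D' x 2 -> '2D'
  i=2: run of 'C' x 14 -> '14C'
  i=16: run of 'H' x 2 -> '2H'

RLE = 2D14C2H


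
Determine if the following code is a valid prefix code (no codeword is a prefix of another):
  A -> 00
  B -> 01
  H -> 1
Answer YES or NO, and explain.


Checking each pair (does one codeword prefix another?):
  A='00' vs B='01': no prefix
  A='00' vs H='1': no prefix
  B='01' vs A='00': no prefix
  B='01' vs H='1': no prefix
  H='1' vs A='00': no prefix
  H='1' vs B='01': no prefix
No violation found over all pairs.

YES -- this is a valid prefix code. No codeword is a prefix of any other codeword.


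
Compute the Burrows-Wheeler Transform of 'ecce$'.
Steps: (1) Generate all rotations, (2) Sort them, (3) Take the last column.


Rotations (sorted):
  0: $ecce -> last char: e
  1: cce$e -> last char: e
  2: ce$ec -> last char: c
  3: e$ecc -> last char: c
  4: ecce$ -> last char: $


BWT = eecc$


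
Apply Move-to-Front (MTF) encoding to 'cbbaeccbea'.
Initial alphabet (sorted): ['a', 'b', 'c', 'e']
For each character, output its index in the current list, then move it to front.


MTF encoding:
'c': index 2 in ['a', 'b', 'c', 'e'] -> ['c', 'a', 'b', 'e']
'b': index 2 in ['c', 'a', 'b', 'e'] -> ['b', 'c', 'a', 'e']
'b': index 0 in ['b', 'c', 'a', 'e'] -> ['b', 'c', 'a', 'e']
'a': index 2 in ['b', 'c', 'a', 'e'] -> ['a', 'b', 'c', 'e']
'e': index 3 in ['a', 'b', 'c', 'e'] -> ['e', 'a', 'b', 'c']
'c': index 3 in ['e', 'a', 'b', 'c'] -> ['c', 'e', 'a', 'b']
'c': index 0 in ['c', 'e', 'a', 'b'] -> ['c', 'e', 'a', 'b']
'b': index 3 in ['c', 'e', 'a', 'b'] -> ['b', 'c', 'e', 'a']
'e': index 2 in ['b', 'c', 'e', 'a'] -> ['e', 'b', 'c', 'a']
'a': index 3 in ['e', 'b', 'c', 'a'] -> ['a', 'e', 'b', 'c']


Output: [2, 2, 0, 2, 3, 3, 0, 3, 2, 3]


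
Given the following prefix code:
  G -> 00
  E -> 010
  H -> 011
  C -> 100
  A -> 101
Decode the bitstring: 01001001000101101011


Decoding step by step:
Bits 010 -> E
Bits 010 -> E
Bits 010 -> E
Bits 00 -> G
Bits 101 -> A
Bits 101 -> A
Bits 011 -> H


Decoded message: EEEGAAH


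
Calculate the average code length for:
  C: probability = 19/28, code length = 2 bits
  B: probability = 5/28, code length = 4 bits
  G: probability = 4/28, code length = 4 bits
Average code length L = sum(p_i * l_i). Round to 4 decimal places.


Weighted contributions p_i * l_i:
  C: (19/28) * 2 = 38/28
  B: (5/28) * 4 = 20/28
  G: (4/28) * 4 = 16/28
Sum = (38 + 20 + 16)/28 = 74/28

L = 74/28 = 2.6429 bits/symbol


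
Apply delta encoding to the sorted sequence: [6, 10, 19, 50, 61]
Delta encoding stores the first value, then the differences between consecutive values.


First value: 6
Deltas:
  10 - 6 = 4
  19 - 10 = 9
  50 - 19 = 31
  61 - 50 = 11


Delta encoded: [6, 4, 9, 31, 11]


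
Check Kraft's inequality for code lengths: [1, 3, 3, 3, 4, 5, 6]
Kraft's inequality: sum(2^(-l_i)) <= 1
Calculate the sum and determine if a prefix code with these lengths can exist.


Sum = 2^(-1) + 2^(-3) + 2^(-3) + 2^(-3) + 2^(-4) + 2^(-5) + 2^(-6)
    = 0.5 + 0.125 + 0.125 + 0.125 + 0.0625 + 0.03125 + 0.015625
    = 63/64 = 0.984375
Since 0.984375 <= 1, Kraft's inequality IS satisfied.
A prefix code with these lengths CAN exist.

Kraft sum = 0.984375. Satisfied.


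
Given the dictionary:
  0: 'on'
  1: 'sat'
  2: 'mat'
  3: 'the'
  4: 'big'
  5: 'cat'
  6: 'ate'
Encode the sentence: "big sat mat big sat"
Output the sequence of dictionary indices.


Look up each word in the dictionary:
  'big' -> 4
  'sat' -> 1
  'mat' -> 2
  'big' -> 4
  'sat' -> 1

Encoded: [4, 1, 2, 4, 1]


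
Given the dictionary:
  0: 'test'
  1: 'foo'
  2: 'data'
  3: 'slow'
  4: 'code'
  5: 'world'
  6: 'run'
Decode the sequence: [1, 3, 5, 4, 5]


Look up each index in the dictionary:
  1 -> 'foo'
  3 -> 'slow'
  5 -> 'world'
  4 -> 'code'
  5 -> 'world'

Decoded: "foo slow world code world"


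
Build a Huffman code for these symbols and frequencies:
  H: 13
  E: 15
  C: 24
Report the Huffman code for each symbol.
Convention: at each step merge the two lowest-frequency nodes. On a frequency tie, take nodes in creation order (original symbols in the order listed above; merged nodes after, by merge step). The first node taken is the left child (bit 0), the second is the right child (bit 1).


Huffman tree construction:
Step 1: Merge H(13) + E(15) = 28
Step 2: Merge C(24) + (H+E)(28) = 52
Read each symbol's code off the tree from the root (left child = 0, right child = 1).

Codes:
  H: 10 (length 2)
  E: 11 (length 2)
  C: 0 (length 1)
Average code length: 80/52 = 1.5385 bits/symbol


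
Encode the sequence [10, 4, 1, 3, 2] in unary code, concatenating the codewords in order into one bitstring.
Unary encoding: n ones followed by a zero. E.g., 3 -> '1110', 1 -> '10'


Encode each number as n ones followed by a terminating 0:
  10 -> 11111111110 (11 bits)
  4 -> 11110 (5 bits)
  1 -> 10 (2 bits)
  3 -> 1110 (4 bits)
  2 -> 110 (3 bits)
Total length = 11 + 5 + 2 + 4 + 3 = 25 bits.

Unary([10, 4, 1, 3, 2]) = 1111111111011110101110110 (25 bits)


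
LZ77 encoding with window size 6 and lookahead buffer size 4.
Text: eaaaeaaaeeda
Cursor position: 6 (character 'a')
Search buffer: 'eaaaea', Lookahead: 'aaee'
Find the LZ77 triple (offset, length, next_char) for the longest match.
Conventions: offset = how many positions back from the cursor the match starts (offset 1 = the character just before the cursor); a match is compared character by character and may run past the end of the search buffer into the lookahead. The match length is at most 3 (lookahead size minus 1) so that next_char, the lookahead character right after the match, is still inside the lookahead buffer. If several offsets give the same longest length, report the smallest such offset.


Try each offset into the search buffer:
  offset=1 (pos 5, char 'a'): match length 2
  offset=2 (pos 4, char 'e'): match length 0
  offset=3 (pos 3, char 'a'): match length 1
  offset=4 (pos 2, char 'a'): match length 3
  offset=5 (pos 1, char 'a'): match length 2
  offset=6 (pos 0, char 'e'): match length 0
Longest match has length 3 at offset 4.
next_char = character at position 6 + 3 = 9 -> 'e'

Best match: offset=4, length=3 (matching 'aae' starting at position 2)
LZ77 triple: (4, 3, 'e')


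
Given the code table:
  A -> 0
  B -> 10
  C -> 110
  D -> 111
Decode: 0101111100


Decoding:
0 -> A
10 -> B
111 -> D
110 -> C
0 -> A


Result: ABDCA


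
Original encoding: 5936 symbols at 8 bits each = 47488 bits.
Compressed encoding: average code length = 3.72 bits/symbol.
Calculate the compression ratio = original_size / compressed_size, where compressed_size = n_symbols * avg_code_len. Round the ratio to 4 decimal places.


original_size = n_symbols * orig_bits = 5936 * 8 = 47488 bits
compressed_size = n_symbols * avg_code_len = 5936 * 3.72 = 22081.92 bits
ratio = original_size / compressed_size = 47488 / 22081.92 = 2.1505

Compression ratio = 2.1505


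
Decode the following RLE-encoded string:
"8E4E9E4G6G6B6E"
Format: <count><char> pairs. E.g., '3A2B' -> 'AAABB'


Expanding each <count><char> pair:
  8E -> 'EEEEEEEE'
  4E -> 'EEEE'
  9E -> 'EEEEEEEEE'
  4G -> 'GGGG'
  6G -> 'GGGGGG'
  6B -> 'BBBBBB'
  6E -> 'EEEEEE'

Decoded = EEEEEEEEEEEEEEEEEEEEEGGGGGGGGGGBBBBBBEEEEEE


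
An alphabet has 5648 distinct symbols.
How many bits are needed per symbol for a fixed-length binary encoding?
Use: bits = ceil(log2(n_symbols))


log2(5648) = 12.4635
Bracket: 2^12 = 4096 < 5648 <= 2^13 = 8192
So ceil(log2(5648)) = 13

bits = ceil(log2(5648)) = ceil(12.4635) = 13 bits


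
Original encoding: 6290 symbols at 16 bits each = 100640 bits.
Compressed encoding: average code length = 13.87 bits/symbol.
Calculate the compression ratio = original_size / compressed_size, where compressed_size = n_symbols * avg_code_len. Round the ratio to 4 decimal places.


original_size = n_symbols * orig_bits = 6290 * 16 = 100640 bits
compressed_size = n_symbols * avg_code_len = 6290 * 13.87 = 87242.3 bits
ratio = original_size / compressed_size = 100640 / 87242.3 = 1.1536

Compression ratio = 1.1536


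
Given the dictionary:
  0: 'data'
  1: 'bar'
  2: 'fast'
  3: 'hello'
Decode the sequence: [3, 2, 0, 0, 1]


Look up each index in the dictionary:
  3 -> 'hello'
  2 -> 'fast'
  0 -> 'data'
  0 -> 'data'
  1 -> 'bar'

Decoded: "hello fast data data bar"


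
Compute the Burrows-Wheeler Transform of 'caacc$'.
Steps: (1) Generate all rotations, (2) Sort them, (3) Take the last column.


Rotations (sorted):
  0: $caacc -> last char: c
  1: aacc$c -> last char: c
  2: acc$ca -> last char: a
  3: c$caac -> last char: c
  4: caacc$ -> last char: $
  5: cc$caa -> last char: a


BWT = ccac$a


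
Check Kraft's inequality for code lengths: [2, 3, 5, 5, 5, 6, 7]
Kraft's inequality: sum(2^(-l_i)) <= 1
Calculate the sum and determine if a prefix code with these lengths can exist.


Sum = 2^(-2) + 2^(-3) + 2^(-5) + 2^(-5) + 2^(-5) + 2^(-6) + 2^(-7)
    = 0.25 + 0.125 + 0.03125 + 0.03125 + 0.03125 + 0.015625 + 0.0078125
    = 63/128 = 0.4921875
Since 0.4921875 <= 1, Kraft's inequality IS satisfied.
A prefix code with these lengths CAN exist.

Kraft sum = 0.4921875. Satisfied.


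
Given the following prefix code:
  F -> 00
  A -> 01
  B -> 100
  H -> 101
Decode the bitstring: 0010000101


Decoding step by step:
Bits 00 -> F
Bits 100 -> B
Bits 00 -> F
Bits 101 -> H


Decoded message: FBFH


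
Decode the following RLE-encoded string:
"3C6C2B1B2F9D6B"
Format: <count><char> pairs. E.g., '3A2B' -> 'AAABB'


Expanding each <count><char> pair:
  3C -> 'CCC'
  6C -> 'CCCCCC'
  2B -> 'BB'
  1B -> 'B'
  2F -> 'FF'
  9D -> 'DDDDDDDDD'
  6B -> 'BBBBBB'

Decoded = CCCCCCCCCBBBFFDDDDDDDDDBBBBBB


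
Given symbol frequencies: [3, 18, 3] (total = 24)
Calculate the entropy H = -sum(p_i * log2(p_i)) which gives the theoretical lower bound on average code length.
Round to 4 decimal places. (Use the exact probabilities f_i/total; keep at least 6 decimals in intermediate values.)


Per-symbol terms -p_i * log2(p_i) with p_i = f_i/24:
  p = 3/24 = 0.125000: log2(p) = -3.000000, -p*log2(p) = 0.375000
  p = 18/24 = 0.750000: log2(p) = -0.415037, -p*log2(p) = 0.311278
  p = 3/24 = 0.125000: log2(p) = -3.000000, -p*log2(p) = 0.375000
H = 0.375000 + 0.311278 + 0.375000 = 1.061278

H = 1.0613 bits/symbol


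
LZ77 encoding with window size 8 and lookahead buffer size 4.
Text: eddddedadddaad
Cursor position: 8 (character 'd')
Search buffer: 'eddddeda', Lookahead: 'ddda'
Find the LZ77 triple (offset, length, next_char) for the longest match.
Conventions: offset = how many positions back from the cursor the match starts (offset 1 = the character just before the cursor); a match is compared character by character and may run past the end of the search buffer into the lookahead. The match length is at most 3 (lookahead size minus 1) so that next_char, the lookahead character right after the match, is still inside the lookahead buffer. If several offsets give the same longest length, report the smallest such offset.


Try each offset into the search buffer:
  offset=1 (pos 7, char 'a'): match length 0
  offset=2 (pos 6, char 'd'): match length 1
  offset=3 (pos 5, char 'e'): match length 0
  offset=4 (pos 4, char 'd'): match length 1
  offset=5 (pos 3, char 'd'): match length 2
  offset=6 (pos 2, char 'd'): match length 3
  offset=7 (pos 1, char 'd'): match length 3
  offset=8 (pos 0, char 'e'): match length 0
Longest match has length 3, found at offsets 6, 7; take the smallest, offset 6.
next_char = character at position 8 + 3 = 11 -> 'a'

Best match: offset=6, length=3 (matching 'ddd' starting at position 2)
LZ77 triple: (6, 3, 'a')


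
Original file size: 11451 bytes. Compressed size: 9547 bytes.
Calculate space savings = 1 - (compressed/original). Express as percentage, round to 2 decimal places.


ratio = compressed/original = 9547/11451 = 0.833726
savings = 1 - ratio = 1 - 0.833726 = 0.166274
as a percentage: 0.166274 * 100 = 16.63%

Space savings = 1 - 9547/11451 = 16.63%


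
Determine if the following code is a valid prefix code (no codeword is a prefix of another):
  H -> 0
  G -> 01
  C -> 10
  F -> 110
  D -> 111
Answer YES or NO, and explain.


Checking each pair (does one codeword prefix another?):
  H='0' vs G='01': prefix -- VIOLATION

NO -- this is NOT a valid prefix code. H (0) is a prefix of G (01).


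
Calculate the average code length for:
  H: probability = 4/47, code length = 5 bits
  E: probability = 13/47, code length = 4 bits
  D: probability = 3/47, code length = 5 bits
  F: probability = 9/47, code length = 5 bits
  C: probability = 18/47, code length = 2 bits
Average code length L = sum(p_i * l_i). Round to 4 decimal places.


Weighted contributions p_i * l_i:
  H: (4/47) * 5 = 20/47
  E: (13/47) * 4 = 52/47
  D: (3/47) * 5 = 15/47
  F: (9/47) * 5 = 45/47
  C: (18/47) * 2 = 36/47
Sum = (20 + 52 + 15 + 45 + 36)/47 = 168/47

L = 168/47 = 3.5745 bits/symbol


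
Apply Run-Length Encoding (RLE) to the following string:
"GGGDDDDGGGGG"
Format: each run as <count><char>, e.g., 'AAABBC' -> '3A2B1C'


Scanning runs left to right:
  i=0: run of 'G' x 3 -> '3G'
  i=3: run of 'D' x 4 -> '4D'
  i=7: run of 'G' x 5 -> '5G'

RLE = 3G4D5G


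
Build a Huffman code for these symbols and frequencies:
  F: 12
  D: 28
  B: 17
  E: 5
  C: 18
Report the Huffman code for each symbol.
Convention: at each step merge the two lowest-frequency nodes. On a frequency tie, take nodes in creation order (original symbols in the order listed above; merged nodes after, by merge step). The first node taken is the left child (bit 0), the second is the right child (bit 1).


Huffman tree construction:
Step 1: Merge E(5) + F(12) = 17
Step 2: Merge B(17) + (E+F)(17) = 34
Step 3: Merge C(18) + D(28) = 46
Step 4: Merge (B+(E+F))(34) + (C+D)(46) = 80
Read each symbol's code off the tree from the root (left child = 0, right child = 1).

Codes:
  F: 011 (length 3)
  D: 11 (length 2)
  B: 00 (length 2)
  E: 010 (length 3)
  C: 10 (length 2)
Average code length: 177/80 = 2.2125 bits/symbol


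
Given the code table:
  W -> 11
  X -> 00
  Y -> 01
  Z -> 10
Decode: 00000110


Decoding:
00 -> X
00 -> X
01 -> Y
10 -> Z


Result: XXYZ


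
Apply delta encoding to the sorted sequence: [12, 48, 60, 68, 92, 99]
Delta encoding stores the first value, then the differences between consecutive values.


First value: 12
Deltas:
  48 - 12 = 36
  60 - 48 = 12
  68 - 60 = 8
  92 - 68 = 24
  99 - 92 = 7


Delta encoded: [12, 36, 12, 8, 24, 7]


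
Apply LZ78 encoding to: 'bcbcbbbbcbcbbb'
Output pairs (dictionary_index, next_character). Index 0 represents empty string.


LZ78 encoding steps:
Dictionary: {0: ''}
Step 1: w='' (idx 0), next='b' -> output (0, 'b'), add 'b' as idx 1
Step 2: w='' (idx 0), next='c' -> output (0, 'c'), add 'c' as idx 2
Step 3: w='b' (idx 1), next='c' -> output (1, 'c'), add 'bc' as idx 3
Step 4: w='b' (idx 1), next='b' -> output (1, 'b'), add 'bb' as idx 4
Step 5: w='bb' (idx 4), next='c' -> output (4, 'c'), add 'bbc' as idx 5
Step 6: w='bc' (idx 3), next='b' -> output (3, 'b'), add 'bcb' as idx 6
Step 7: w='bb' (idx 4), end of input -> output (4, '')


Encoded: [(0, 'b'), (0, 'c'), (1, 'c'), (1, 'b'), (4, 'c'), (3, 'b'), (4, '')]


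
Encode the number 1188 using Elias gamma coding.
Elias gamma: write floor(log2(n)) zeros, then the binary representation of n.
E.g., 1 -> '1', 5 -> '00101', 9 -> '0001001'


num_bits = floor(log2(1188)) + 1 = 11
leading_zeros = num_bits - 1 = 10
binary(1188) = 10010100100

Elias gamma(1188) = '0000000000' + '10010100100' = 000000000010010100100 (21 bits)


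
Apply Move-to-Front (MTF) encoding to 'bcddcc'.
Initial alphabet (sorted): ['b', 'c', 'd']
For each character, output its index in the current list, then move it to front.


MTF encoding:
'b': index 0 in ['b', 'c', 'd'] -> ['b', 'c', 'd']
'c': index 1 in ['b', 'c', 'd'] -> ['c', 'b', 'd']
'd': index 2 in ['c', 'b', 'd'] -> ['d', 'c', 'b']
'd': index 0 in ['d', 'c', 'b'] -> ['d', 'c', 'b']
'c': index 1 in ['d', 'c', 'b'] -> ['c', 'd', 'b']
'c': index 0 in ['c', 'd', 'b'] -> ['c', 'd', 'b']


Output: [0, 1, 2, 0, 1, 0]


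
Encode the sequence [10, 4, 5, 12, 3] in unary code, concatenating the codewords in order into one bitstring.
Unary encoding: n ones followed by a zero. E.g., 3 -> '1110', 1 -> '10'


Encode each number as n ones followed by a terminating 0:
  10 -> 11111111110 (11 bits)
  4 -> 11110 (5 bits)
  5 -> 111110 (6 bits)
  12 -> 1111111111110 (13 bits)
  3 -> 1110 (4 bits)
Total length = 11 + 5 + 6 + 13 + 4 = 39 bits.

Unary([10, 4, 5, 12, 3]) = 111111111101111011111011111111111101110 (39 bits)


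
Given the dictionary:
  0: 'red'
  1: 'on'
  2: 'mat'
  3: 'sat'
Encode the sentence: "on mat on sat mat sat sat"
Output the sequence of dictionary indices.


Look up each word in the dictionary:
  'on' -> 1
  'mat' -> 2
  'on' -> 1
  'sat' -> 3
  'mat' -> 2
  'sat' -> 3
  'sat' -> 3

Encoded: [1, 2, 1, 3, 2, 3, 3]


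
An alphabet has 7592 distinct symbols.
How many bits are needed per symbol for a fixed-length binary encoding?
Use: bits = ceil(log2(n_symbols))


log2(7592) = 12.8903
Bracket: 2^12 = 4096 < 7592 <= 2^13 = 8192
So ceil(log2(7592)) = 13

bits = ceil(log2(7592)) = ceil(12.8903) = 13 bits


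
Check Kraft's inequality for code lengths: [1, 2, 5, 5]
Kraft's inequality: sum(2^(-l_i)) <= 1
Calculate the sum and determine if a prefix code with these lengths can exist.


Sum = 2^(-1) + 2^(-2) + 2^(-5) + 2^(-5)
    = 0.5 + 0.25 + 0.03125 + 0.03125
    = 26/32 = 0.8125
Since 0.8125 <= 1, Kraft's inequality IS satisfied.
A prefix code with these lengths CAN exist.

Kraft sum = 0.8125. Satisfied.


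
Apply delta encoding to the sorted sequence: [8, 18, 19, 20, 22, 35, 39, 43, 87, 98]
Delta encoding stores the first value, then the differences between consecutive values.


First value: 8
Deltas:
  18 - 8 = 10
  19 - 18 = 1
  20 - 19 = 1
  22 - 20 = 2
  35 - 22 = 13
  39 - 35 = 4
  43 - 39 = 4
  87 - 43 = 44
  98 - 87 = 11


Delta encoded: [8, 10, 1, 1, 2, 13, 4, 4, 44, 11]


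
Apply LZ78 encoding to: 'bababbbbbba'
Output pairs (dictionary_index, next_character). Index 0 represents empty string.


LZ78 encoding steps:
Dictionary: {0: ''}
Step 1: w='' (idx 0), next='b' -> output (0, 'b'), add 'b' as idx 1
Step 2: w='' (idx 0), next='a' -> output (0, 'a'), add 'a' as idx 2
Step 3: w='b' (idx 1), next='a' -> output (1, 'a'), add 'ba' as idx 3
Step 4: w='b' (idx 1), next='b' -> output (1, 'b'), add 'bb' as idx 4
Step 5: w='bb' (idx 4), next='b' -> output (4, 'b'), add 'bbb' as idx 5
Step 6: w='ba' (idx 3), end of input -> output (3, '')


Encoded: [(0, 'b'), (0, 'a'), (1, 'a'), (1, 'b'), (4, 'b'), (3, '')]


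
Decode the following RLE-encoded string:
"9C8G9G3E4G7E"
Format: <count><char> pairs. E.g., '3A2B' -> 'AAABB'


Expanding each <count><char> pair:
  9C -> 'CCCCCCCCC'
  8G -> 'GGGGGGGG'
  9G -> 'GGGGGGGGG'
  3E -> 'EEE'
  4G -> 'GGGG'
  7E -> 'EEEEEEE'

Decoded = CCCCCCCCCGGGGGGGGGGGGGGGGGEEEGGGGEEEEEEE
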